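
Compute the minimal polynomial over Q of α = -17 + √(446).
m_α(x) = x^2 + 34x - 157

From α + 17 = √(446), squaring gives (α + 17)^2 = 446, i.e. α^2 + 34α + 289 = 446, so α^2 + 34α - 157 = 0. The discriminant of x^2 + 34x - 157 is (34)^2 - 4·(-157) = 1156 + 628 = 1784, and 4·(446) is not a perfect square in Q since 446 is squarefree and ≠ 1. Hence x^2 + 34x - 157 is irreducible over Q and is the minimal polynomial of α.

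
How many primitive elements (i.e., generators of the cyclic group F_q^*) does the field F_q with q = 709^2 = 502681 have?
There are φ(502680) = 129920 primitive elements

F_q^* is cyclic of order q - 1 = 502680. A cyclic group of order m has exactly φ(m) generators. Here m = 502680 = 2^3 · 3 · 5 · 59 · 71, so the number of primitive elements is φ(502680) = 129920.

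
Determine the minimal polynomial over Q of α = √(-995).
m_α(x) = x^2 + 995

α satisfies α^2 + 995 = 0, so x^2 + 995 annihilates α. Since d = -995 is squarefree and ≠ 1, it is not a perfect square in Q, so x^2 + 995 has no rational root and is therefore irreducible over Q (a degree-2 polynomial over a field is irreducible iff it has no root). Hence m_α(x) = x^2 + 995.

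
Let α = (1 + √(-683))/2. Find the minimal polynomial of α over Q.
m_α(x) = x^2 - x + 171

From 2α - 1 = √(-683), squaring gives (2α - 1)^2 = -683, i.e. 4α^2 - 4α + 1 = -683, so α^2 - α + (1 + 683)/4 = 0. Since -683 ≡ 1 (mod 4), (1 + 683)/4 = 171 ∈ Z. The polynomial x^2 - x + 171 has discriminant 1 - 4·(171) = -683, which is not a perfect square in Q (d = -683 is squarefree and ≠ 1), so x^2 - x + 171 is irreducible over Q. It is the minimal polynomial of α.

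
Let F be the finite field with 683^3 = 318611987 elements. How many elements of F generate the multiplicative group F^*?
There are φ(318611986) = 120128400 primitive elements

F_q^* is cyclic of order q - 1 = 318611986. A cyclic group of order m has exactly φ(m) generators. Here m = 318611986 = 2 · 7 · 11 · 31 · 66739, so the number of primitive elements is φ(318611986) = 120128400.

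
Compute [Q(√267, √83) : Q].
[Q(√267, √83) : Q] = 4

[Q(√267):Q] = 2 (min poly x^2 - 267, irreducible since 267 is squarefree > 1). For the top step, suppose √83 ∈ Q(√267), say √83 = c + d√267 with c, d ∈ Q. Squaring: 83 = c^2 + 267d^2 + 2cd√267. Since √267 ∉ Q this forces 2cd = 0. If d = 0 then √83 = c ∈ Q, contradicting 83 squarefree > 1. If c = 0 then 83 = 267d^2, so 267·83 = (267d)^2 is a perfect square in Q — but 267·83 = 22161 is not a perfect square (since 267 and 83 are distinct squarefree integers). Contradiction. Hence √83 ∉ Q(√267), so x^2 - 83 stays irreducible over Q(√267) and [Q(√267, √83) : Q(√267)] = 2. By the tower law, [Q(√267, √83) : Q] = 2 · 2 = 4.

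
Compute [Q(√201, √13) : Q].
[Q(√201, √13) : Q] = 4

[Q(√201):Q] = 2 (min poly x^2 - 201, irreducible since 201 is squarefree > 1). For the top step, suppose √13 ∈ Q(√201), say √13 = c + d√201 with c, d ∈ Q. Squaring: 13 = c^2 + 201d^2 + 2cd√201. Since √201 ∉ Q this forces 2cd = 0. If d = 0 then √13 = c ∈ Q, contradicting 13 squarefree > 1. If c = 0 then 13 = 201d^2, so 201·13 = (201d)^2 is a perfect square in Q — but 201·13 = 2613 is not a perfect square (since 201 and 13 are distinct squarefree integers). Contradiction. Hence √13 ∉ Q(√201), so x^2 - 13 stays irreducible over Q(√201) and [Q(√201, √13) : Q(√201)] = 2. By the tower law, [Q(√201, √13) : Q] = 2 · 2 = 4.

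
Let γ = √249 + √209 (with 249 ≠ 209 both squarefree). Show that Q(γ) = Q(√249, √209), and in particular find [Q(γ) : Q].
[Q(γ) : Q] = 4 (equivalently, Q(γ) = Q(√249, √209))

Obviously Q(γ) ⊆ Q(√249, √209), and [Q(√249, √209):Q] = 4 (since 249, 209 are distinct squarefree integers > 1 with 52041 not a perfect square). To show equality we compute the minimal polynomial of γ. From γ = √249 + √209: γ^2 = 249 + 2√(52041) + 209 = 458 + 2√(52041), so γ^2 - 458 = 2√(52041); squaring, (γ^2 - 458)^2 = 4·52041, i.e. γ^4 - 916γ^2 + 209764 - 208164 = 0, i.e. γ^4 - 916γ^2 + 1600 = 0. So γ is a root of x^4 - 916x^2 + 1600. This polynomial is irreducible over Q: it has no rational root (each ±√249 ± √209 is irrational), and any factorization into two quadratics over Q would force √(52041) ∈ Q (pairing opposite roots) or √249, √209 ∈ Q (other pairings), all impossible. Hence [Q(γ):Q] = 4 = [Q(√249, √209):Q], so Q(γ) = Q(√249, √209).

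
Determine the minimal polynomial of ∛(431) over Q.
m_α(x) = x^3 - 431

α satisfies α^3 = 431, so x^3 - 431 annihilates α. By the rational root test, a rational root p/q (in lowest terms) of x^3 - 431 would satisfy p^3 = 431 q^3, forcing q = 1 and p^3 = 431; but 431 is not a perfect cube, contradiction. A monic cubic over Q with no rational root is irreducible (any nontrivial factorization would include a linear factor). Hence x^3 - 431 is the minimal polynomial of α, and in particular [Q(α):Q] = 3.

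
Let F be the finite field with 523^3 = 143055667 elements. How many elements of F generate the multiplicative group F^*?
There are φ(143055666) = 42493248 primitive elements

F_q^* is cyclic of order q - 1 = 143055666. A cyclic group of order m has exactly φ(m) generators. Here m = 143055666 = 2 · 3^3 · 13 · 29 · 7027, so the number of primitive elements is φ(143055666) = 42493248.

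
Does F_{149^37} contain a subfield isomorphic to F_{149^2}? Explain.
No: F_{149^2} is not a subfield of F_{149^37}

F_{p^m} embeds in F_{p^n} iff m | n. Here 2 ∤ 37 (since 37 = 18·2 + 1 with remainder 1 ≠ 0), so F_{149^2} is not a subfield of F_{149^37}. Equivalently: if it were, the tower law would give 2 = [F_{149^2}:F_149] dividing [F_{149^37}:F_149] = 37, contradiction.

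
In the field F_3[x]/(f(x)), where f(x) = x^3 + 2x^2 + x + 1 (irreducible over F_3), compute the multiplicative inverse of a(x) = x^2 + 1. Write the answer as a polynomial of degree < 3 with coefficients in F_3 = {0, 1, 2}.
a(x)^(-1) ≡ x + 2 (mod f(x))

Since f is irreducible over F_3, F_3[x]/(f) is a field and a(x) ≠ 0 has an inverse. Apply the extended Euclidean algorithm to f(x) and a(x) in F_3[x]: f(x) = (x + 2)·a(x) + (2). The last nonzero remainder is the constant 2 = gcd(f, a) in F_3. Back-substituting through the division chain expresses 2 = s(x)·a(x) + t(x)·f(x) with s(x) ≡ 2x + 1 (mod f), so (2x + 1)·a(x) ≡ 2 (mod f). Multiplying by 2^(-1) ≡ 2 in F_3 gives a(x)^(-1) ≡ 2·(2x + 1) ≡ x + 2 (mod f). Check: (x^2 + 1)·(x + 2) = x^3 + 2x^2 + x + 2 ≡ 1 (mod x^3 + 2x^2 + x + 1).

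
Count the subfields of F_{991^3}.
F_{991^3} has 2 subfields

The subfields of F_{p^n} are exactly the fields F_{p^d} for d | n (each is the fixed field of the unique index-d subgroup of Gal(F_{p^n}/F_p) ≅ Z/nZ). The divisors of n = 3 are {1, 3}, giving 2 subfields: F_{991^1}, F_{991^3}.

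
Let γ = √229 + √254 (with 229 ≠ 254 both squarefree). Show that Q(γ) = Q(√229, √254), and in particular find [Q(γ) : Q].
[Q(γ) : Q] = 4 (equivalently, Q(γ) = Q(√229, √254))

Obviously Q(γ) ⊆ Q(√229, √254), and [Q(√229, √254):Q] = 4 (since 229, 254 are distinct squarefree integers > 1 with 58166 not a perfect square). To show equality we compute the minimal polynomial of γ. From γ = √229 + √254: γ^2 = 229 + 2√(58166) + 254 = 483 + 2√(58166), so γ^2 - 483 = 2√(58166); squaring, (γ^2 - 483)^2 = 4·58166, i.e. γ^4 - 966γ^2 + 233289 - 232664 = 0, i.e. γ^4 - 966γ^2 + 625 = 0. So γ is a root of x^4 - 966x^2 + 625. This polynomial is irreducible over Q: it has no rational root (each ±√229 ± √254 is irrational), and any factorization into two quadratics over Q would force √(58166) ∈ Q (pairing opposite roots) or √229, √254 ∈ Q (other pairings), all impossible. Hence [Q(γ):Q] = 4 = [Q(√229, √254):Q], so Q(γ) = Q(√229, √254).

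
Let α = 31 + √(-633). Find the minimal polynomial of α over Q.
m_α(x) = x^2 - 62x + 1594

From α - 31 = √(-633), squaring gives (α - 31)^2 = -633, i.e. α^2 - 62α + 961 = -633, so α^2 - 62α + 1594 = 0. The discriminant of x^2 - 62x + 1594 is (-62)^2 - 4·(1594) = 3844 - 6376 = -2532, and 4·(-633) is not a perfect square in Q since -633 is squarefree and ≠ 1. Hence x^2 - 62x + 1594 is irreducible over Q and is the minimal polynomial of α.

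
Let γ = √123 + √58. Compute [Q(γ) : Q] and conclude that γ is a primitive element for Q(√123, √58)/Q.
[Q(γ) : Q] = 4 (equivalently, Q(γ) = Q(√123, √58))

Obviously Q(γ) ⊆ Q(√123, √58), and [Q(√123, √58):Q] = 4 (since 123, 58 are distinct squarefree integers > 1 with 7134 not a perfect square). To show equality we compute the minimal polynomial of γ. From γ = √123 + √58: γ^2 = 123 + 2√(7134) + 58 = 181 + 2√(7134), so γ^2 - 181 = 2√(7134); squaring, (γ^2 - 181)^2 = 4·7134, i.e. γ^4 - 362γ^2 + 32761 - 28536 = 0, i.e. γ^4 - 362γ^2 + 4225 = 0. So γ is a root of x^4 - 362x^2 + 4225. This polynomial is irreducible over Q: it has no rational root (each ±√123 ± √58 is irrational), and any factorization into two quadratics over Q would force √(7134) ∈ Q (pairing opposite roots) or √123, √58 ∈ Q (other pairings), all impossible. Hence [Q(γ):Q] = 4 = [Q(√123, √58):Q], so Q(γ) = Q(√123, √58).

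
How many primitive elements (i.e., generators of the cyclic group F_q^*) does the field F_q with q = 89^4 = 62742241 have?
There are φ(62742240) = 14254080 primitive elements

F_q^* is cyclic of order q - 1 = 62742240. A cyclic group of order m has exactly φ(m) generators. Here m = 62742240 = 2^5 · 3^2 · 5 · 11 · 17 · 233, so the number of primitive elements is φ(62742240) = 14254080.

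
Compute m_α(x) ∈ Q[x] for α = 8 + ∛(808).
m_α(x) = x^3 - 24x^2 + 192x - 1320

Set β = α - 8 = ∛(808), so β^3 = 808. Then (α - 8)^3 - 808 = 0, i.e. α is a root of g(x) = (x - 8)^3 - 808 = x^3 - 24x^2 + 192x - 1320. Since g(x) = h(x - 8) where h(x) = x^3 - 808, and h is irreducible over Q (because 808 is not a perfect cube, so h has no rational root, and a monic cubic with no rational root is irreducible), g is also irreducible (irreducibility is preserved under the substitution x → x - 8). Hence m_α(x) = x^3 - 24x^2 + 192x - 1320.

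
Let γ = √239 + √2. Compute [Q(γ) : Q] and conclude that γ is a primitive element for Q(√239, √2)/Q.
[Q(γ) : Q] = 4 (equivalently, Q(γ) = Q(√239, √2))

Obviously Q(γ) ⊆ Q(√239, √2), and [Q(√239, √2):Q] = 4 (since 239, 2 are distinct squarefree integers > 1 with 478 not a perfect square). To show equality we compute the minimal polynomial of γ. From γ = √239 + √2: γ^2 = 239 + 2√(478) + 2 = 241 + 2√(478), so γ^2 - 241 = 2√(478); squaring, (γ^2 - 241)^2 = 4·478, i.e. γ^4 - 482γ^2 + 58081 - 1912 = 0, i.e. γ^4 - 482γ^2 + 56169 = 0. So γ is a root of x^4 - 482x^2 + 56169. This polynomial is irreducible over Q: it has no rational root (each ±√239 ± √2 is irrational), and any factorization into two quadratics over Q would force √(478) ∈ Q (pairing opposite roots) or √239, √2 ∈ Q (other pairings), all impossible. Hence [Q(γ):Q] = 4 = [Q(√239, √2):Q], so Q(γ) = Q(√239, √2).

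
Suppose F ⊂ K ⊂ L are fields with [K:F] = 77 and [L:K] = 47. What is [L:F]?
[L:F] = 3619

The tower law says that for any tower of field extensions F ⊂ K ⊂ L with finite degrees, [L:F] = [L:K] · [K:F]. Here this gives [L:F] = 47 · 77 = 3619.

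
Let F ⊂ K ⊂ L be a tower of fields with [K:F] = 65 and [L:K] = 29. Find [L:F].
[L:F] = 1885

The tower law says that for any tower of field extensions F ⊂ K ⊂ L with finite degrees, [L:F] = [L:K] · [K:F]. Here this gives [L:F] = 29 · 65 = 1885.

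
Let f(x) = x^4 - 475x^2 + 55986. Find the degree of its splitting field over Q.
[K : Q] = 4

Solving the quadratic in x^2: x^2 = (475 ± √(475^2 - 4·55986))/2 = (475 ± √1681)/2 = (475 ± 41)/2, giving x^2 = 217 or x^2 = 258. So f(x) = (x^2 - 217)(x^2 - 258) and the roots of f are ±√217, ±√258. Hence the splitting field is K = Q(√217, √258). Since 217 and 258 are distinct squarefree integers > 1, their product 55986 is not a perfect square, so √258 ∉ Q(√217). By the tower law [K:Q] = [Q(√217,√258):Q(√217)] · [Q(√217):Q] = 2 · 2 = 4.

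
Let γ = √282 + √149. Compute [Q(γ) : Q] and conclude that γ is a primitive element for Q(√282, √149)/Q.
[Q(γ) : Q] = 4 (equivalently, Q(γ) = Q(√282, √149))

Obviously Q(γ) ⊆ Q(√282, √149), and [Q(√282, √149):Q] = 4 (since 282, 149 are distinct squarefree integers > 1 with 42018 not a perfect square). To show equality we compute the minimal polynomial of γ. From γ = √282 + √149: γ^2 = 282 + 2√(42018) + 149 = 431 + 2√(42018), so γ^2 - 431 = 2√(42018); squaring, (γ^2 - 431)^2 = 4·42018, i.e. γ^4 - 862γ^2 + 185761 - 168072 = 0, i.e. γ^4 - 862γ^2 + 17689 = 0. So γ is a root of x^4 - 862x^2 + 17689. This polynomial is irreducible over Q: it has no rational root (each ±√282 ± √149 is irrational), and any factorization into two quadratics over Q would force √(42018) ∈ Q (pairing opposite roots) or √282, √149 ∈ Q (other pairings), all impossible. Hence [Q(γ):Q] = 4 = [Q(√282, √149):Q], so Q(γ) = Q(√282, √149).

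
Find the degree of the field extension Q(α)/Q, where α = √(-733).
[Q(α):Q] = 2

[Q(α):Q] equals the degree of the minimal polynomial of α. Here α^2 = -733 and x^2 + 733 is irreducible (d = -733 is squarefree, ≠ 1, hence not a square), so deg(m_α) = 2. Thus [Q(α):Q] = 2.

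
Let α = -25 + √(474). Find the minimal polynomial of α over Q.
m_α(x) = x^2 + 50x + 151

From α + 25 = √(474), squaring gives (α + 25)^2 = 474, i.e. α^2 + 50α + 625 = 474, so α^2 + 50α + 151 = 0. The discriminant of x^2 + 50x + 151 is (50)^2 - 4·(151) = 2500 - 604 = 1896, and 4·(474) is not a perfect square in Q since 474 is squarefree and ≠ 1. Hence x^2 + 50x + 151 is irreducible over Q and is the minimal polynomial of α.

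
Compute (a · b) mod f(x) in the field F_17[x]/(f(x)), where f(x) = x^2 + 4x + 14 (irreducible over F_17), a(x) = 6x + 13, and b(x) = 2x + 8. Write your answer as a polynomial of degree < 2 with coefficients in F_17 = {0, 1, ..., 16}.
a · b ≡ 9x + 4 (mod f(x))

Multiply in F_17[x]: a(x)·b(x) = (6x + 13)·(2x + 8) = 12x^2 + 6x + 2. This has degree ≥ 2, so divide by f(x) over F_17: 12x^2 + 6x + 2 = (12)·(x^2 + 4x + 14) + (9x + 4). Hence a·b ≡ 9x + 4 (mod f). (F_17[x]/(f) is a field with 17^2 = 289 elements since f is irreducible of degree 2.)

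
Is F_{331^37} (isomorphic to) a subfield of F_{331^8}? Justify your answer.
No: F_{331^37} is not a subfield of F_{331^8}

F_{p^m} embeds in F_{p^n} iff m | n. Here 37 ∤ 8 (since 8 = 0·37 + 8 with remainder 8 ≠ 0), so F_{331^37} is not a subfield of F_{331^8}. Equivalently: if it were, the tower law would give 37 = [F_{331^37}:F_331] dividing [F_{331^8}:F_331] = 8, contradiction.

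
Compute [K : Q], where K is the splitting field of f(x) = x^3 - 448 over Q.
[K : Q] = 6

The roots of x^3 - 448 are ∛448, ω∛448, ω^2∛448 where ω = e^(2πi/3) is a primitive cube root of unity, so K = Q(∛448, ω). Now [Q(∛448):Q] = 3 (since 448 is not a perfect cube, x^3 - 448 is irreducible) and [Q(ω):Q] = 2. Both 2 and 3 divide [K:Q], and [K:Q] ≤ 3·2 = 6, so [K:Q] = 6. (Equivalently: Q(∛448) ⊂ R but ω ∉ R, so [K : Q(∛448)] = 2.)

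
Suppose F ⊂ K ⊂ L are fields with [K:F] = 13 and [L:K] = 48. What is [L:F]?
[L:F] = 624

The tower law says that for any tower of field extensions F ⊂ K ⊂ L with finite degrees, [L:F] = [L:K] · [K:F]. Here this gives [L:F] = 48 · 13 = 624.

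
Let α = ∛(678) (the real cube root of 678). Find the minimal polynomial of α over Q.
m_α(x) = x^3 - 678

α satisfies α^3 = 678, so x^3 - 678 annihilates α. By the rational root test, a rational root p/q (in lowest terms) of x^3 - 678 would satisfy p^3 = 678 q^3, forcing q = 1 and p^3 = 678; but 678 is not a perfect cube, contradiction. A monic cubic over Q with no rational root is irreducible (any nontrivial factorization would include a linear factor). Hence x^3 - 678 is the minimal polynomial of α, and in particular [Q(α):Q] = 3.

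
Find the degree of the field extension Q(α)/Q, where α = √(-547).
[Q(α):Q] = 2

[Q(α):Q] equals the degree of the minimal polynomial of α. Here α^2 = -547 and x^2 + 547 is irreducible (d = -547 is squarefree, ≠ 1, hence not a square), so deg(m_α) = 2. Thus [Q(α):Q] = 2.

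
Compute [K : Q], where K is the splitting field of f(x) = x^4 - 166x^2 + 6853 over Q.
[K : Q] = 4

Solving the quadratic in x^2: x^2 = (166 ± √(166^2 - 4·6853))/2 = (166 ± √144)/2 = (166 ± 12)/2, giving x^2 = 89 or x^2 = 77. So f(x) = (x^2 - 89)(x^2 - 77) and the roots of f are ±√89, ±√77. Hence the splitting field is K = Q(√89, √77). Since 89 and 77 are distinct squarefree integers > 1, their product 6853 is not a perfect square, so √77 ∉ Q(√89). By the tower law [K:Q] = [Q(√89,√77):Q(√89)] · [Q(√89):Q] = 2 · 2 = 4.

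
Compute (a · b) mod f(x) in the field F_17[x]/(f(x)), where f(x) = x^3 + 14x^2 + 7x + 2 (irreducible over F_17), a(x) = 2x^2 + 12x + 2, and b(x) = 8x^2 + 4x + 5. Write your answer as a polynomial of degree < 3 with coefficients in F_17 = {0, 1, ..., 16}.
a · b ≡ 10x^2 + 9x + 12 (mod f(x))

Multiply in F_17[x]: a(x)·b(x) = (2x^2 + 12x + 2)·(8x^2 + 4x + 5) = 16x^4 + 2x^3 + 6x^2 + 10. This has degree ≥ 3, so divide by f(x) over F_17: 16x^4 + 2x^3 + 6x^2 + 10 = (16x + 16)·(x^3 + 14x^2 + 7x + 2) + (10x^2 + 9x + 12). Hence a·b ≡ 10x^2 + 9x + 12 (mod f). (F_17[x]/(f) is a field with 17^3 = 4913 elements since f is irreducible of degree 3.)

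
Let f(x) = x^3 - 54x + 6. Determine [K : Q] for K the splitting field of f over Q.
[K : Q] = 6

By the rational root test, any rational root of the monic integer polynomial f(x) = x^3 - 54x + 6 must be an integer dividing the constant term 6, i.e. one of ±{1, 2, 3, 6}. Evaluating: f(1) = -47, f(-1) = 59, f(2) = -94, f(-2) = 106, f(3) = -129, f(-3) = 141, f(6) = -102, f(-6) = 114; none is 0, so f has no rational root and is therefore irreducible over Q (a cubic with no linear factor over a field is irreducible). For an irreducible cubic, the Galois group is A_3 or S_3 according as the discriminant disc(f) = -4a^3 - 27b^2 = -4·(-54)^3 - 27·(6)^2 = 628884 is or is not a square in Q. Here disc(f) = 628884 is not a perfect square in Q, so the Galois group of f over Q is not contained in A_3 and must be all of S_3. The splitting field has degree |S_3| = 6 over Q, so [K : Q] = 6.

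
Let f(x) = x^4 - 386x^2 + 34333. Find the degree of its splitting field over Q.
[K : Q] = 4

Solving the quadratic in x^2: x^2 = (386 ± √(386^2 - 4·34333))/2 = (386 ± √11664)/2 = (386 ± 108)/2, giving x^2 = 139 or x^2 = 247. So f(x) = (x^2 - 139)(x^2 - 247) and the roots of f are ±√139, ±√247. Hence the splitting field is K = Q(√139, √247). Since 139 and 247 are distinct squarefree integers > 1, their product 34333 is not a perfect square, so √247 ∉ Q(√139). By the tower law [K:Q] = [Q(√139,√247):Q(√139)] · [Q(√139):Q] = 2 · 2 = 4.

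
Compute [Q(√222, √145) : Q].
[Q(√222, √145) : Q] = 4

[Q(√222):Q] = 2 (min poly x^2 - 222, irreducible since 222 is squarefree > 1). For the top step, suppose √145 ∈ Q(√222), say √145 = c + d√222 with c, d ∈ Q. Squaring: 145 = c^2 + 222d^2 + 2cd√222. Since √222 ∉ Q this forces 2cd = 0. If d = 0 then √145 = c ∈ Q, contradicting 145 squarefree > 1. If c = 0 then 145 = 222d^2, so 222·145 = (222d)^2 is a perfect square in Q — but 222·145 = 32190 is not a perfect square (since 222 and 145 are distinct squarefree integers). Contradiction. Hence √145 ∉ Q(√222), so x^2 - 145 stays irreducible over Q(√222) and [Q(√222, √145) : Q(√222)] = 2. By the tower law, [Q(√222, √145) : Q] = 2 · 2 = 4.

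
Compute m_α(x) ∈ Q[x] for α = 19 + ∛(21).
m_α(x) = x^3 - 57x^2 + 1083x - 6880

Set β = α - 19 = ∛(21), so β^3 = 21. Then (α - 19)^3 - 21 = 0, i.e. α is a root of g(x) = (x - 19)^3 - 21 = x^3 - 57x^2 + 1083x - 6880. Since g(x) = h(x - 19) where h(x) = x^3 - 21, and h is irreducible over Q (because 21 is not a perfect cube, so h has no rational root, and a monic cubic with no rational root is irreducible), g is also irreducible (irreducibility is preserved under the substitution x → x - 19). Hence m_α(x) = x^3 - 57x^2 + 1083x - 6880.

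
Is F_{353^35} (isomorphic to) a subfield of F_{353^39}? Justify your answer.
No: F_{353^35} is not a subfield of F_{353^39}

F_{p^m} embeds in F_{p^n} iff m | n. Here 35 ∤ 39 (since 39 = 1·35 + 4 with remainder 4 ≠ 0), so F_{353^35} is not a subfield of F_{353^39}. Equivalently: if it were, the tower law would give 35 = [F_{353^35}:F_353] dividing [F_{353^39}:F_353] = 39, contradiction.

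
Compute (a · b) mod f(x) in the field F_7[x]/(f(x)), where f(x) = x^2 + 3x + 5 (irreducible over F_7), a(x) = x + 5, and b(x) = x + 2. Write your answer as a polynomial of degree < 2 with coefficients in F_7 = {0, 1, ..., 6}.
a · b ≡ 4x + 5 (mod f(x))

Multiply in F_7[x]: a(x)·b(x) = (x + 5)·(x + 2) = x^2 + 3. This has degree ≥ 2, so divide by f(x) over F_7: x^2 + 3 = (1)·(x^2 + 3x + 5) + (4x + 5). Hence a·b ≡ 4x + 5 (mod f). (F_7[x]/(f) is a field with 7^2 = 49 elements since f is irreducible of degree 2.)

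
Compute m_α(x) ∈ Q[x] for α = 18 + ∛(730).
m_α(x) = x^3 - 54x^2 + 972x - 6562

Set β = α - 18 = ∛(730), so β^3 = 730. Then (α - 18)^3 - 730 = 0, i.e. α is a root of g(x) = (x - 18)^3 - 730 = x^3 - 54x^2 + 972x - 6562. Since g(x) = h(x - 18) where h(x) = x^3 - 730, and h is irreducible over Q (because 730 is not a perfect cube, so h has no rational root, and a monic cubic with no rational root is irreducible), g is also irreducible (irreducibility is preserved under the substitution x → x - 18). Hence m_α(x) = x^3 - 54x^2 + 972x - 6562.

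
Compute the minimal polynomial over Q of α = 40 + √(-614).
m_α(x) = x^2 - 80x + 2214

From α - 40 = √(-614), squaring gives (α - 40)^2 = -614, i.e. α^2 - 80α + 1600 = -614, so α^2 - 80α + 2214 = 0. The discriminant of x^2 - 80x + 2214 is (-80)^2 - 4·(2214) = 6400 - 8856 = -2456, and 4·(-614) is not a perfect square in Q since -614 is squarefree and ≠ 1. Hence x^2 - 80x + 2214 is irreducible over Q and is the minimal polynomial of α.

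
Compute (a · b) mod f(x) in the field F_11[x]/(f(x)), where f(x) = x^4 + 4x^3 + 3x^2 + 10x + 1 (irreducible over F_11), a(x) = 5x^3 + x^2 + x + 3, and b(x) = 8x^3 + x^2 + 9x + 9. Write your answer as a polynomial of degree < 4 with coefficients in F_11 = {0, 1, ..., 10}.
a · b ≡ x^3 + 6x^2 + x (mod f(x))

Multiply in F_11[x]: a(x)·b(x) = (5x^3 + x^2 + x + 3)·(8x^3 + x^2 + 9x + 9) = 7x^6 + 2x^5 + 10x^4 + 2x^3 + 10x^2 + 3x + 5. This has degree ≥ 4, so divide by f(x) over F_11: 7x^6 + 2x^5 + 10x^4 + 2x^3 + 10x^2 + 3x + 5 = (7x^2 + 7x + 5)·(x^4 + 4x^3 + 3x^2 + 10x + 1) + (x^3 + 6x^2 + x). Hence a·b ≡ x^3 + 6x^2 + x (mod f). (F_11[x]/(f) is a field with 11^4 = 14641 elements since f is irreducible of degree 4.)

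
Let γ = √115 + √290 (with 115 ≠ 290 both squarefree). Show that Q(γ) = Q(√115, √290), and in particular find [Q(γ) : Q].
[Q(γ) : Q] = 4 (equivalently, Q(γ) = Q(√115, √290))

Obviously Q(γ) ⊆ Q(√115, √290), and [Q(√115, √290):Q] = 4 (since 115, 290 are distinct squarefree integers > 1 with 33350 not a perfect square). To show equality we compute the minimal polynomial of γ. From γ = √115 + √290: γ^2 = 115 + 2√(33350) + 290 = 405 + 2√(33350), so γ^2 - 405 = 2√(33350); squaring, (γ^2 - 405)^2 = 4·33350, i.e. γ^4 - 810γ^2 + 164025 - 133400 = 0, i.e. γ^4 - 810γ^2 + 30625 = 0. So γ is a root of x^4 - 810x^2 + 30625. This polynomial is irreducible over Q: it has no rational root (each ±√115 ± √290 is irrational), and any factorization into two quadratics over Q would force √(33350) ∈ Q (pairing opposite roots) or √115, √290 ∈ Q (other pairings), all impossible. Hence [Q(γ):Q] = 4 = [Q(√115, √290):Q], so Q(γ) = Q(√115, √290).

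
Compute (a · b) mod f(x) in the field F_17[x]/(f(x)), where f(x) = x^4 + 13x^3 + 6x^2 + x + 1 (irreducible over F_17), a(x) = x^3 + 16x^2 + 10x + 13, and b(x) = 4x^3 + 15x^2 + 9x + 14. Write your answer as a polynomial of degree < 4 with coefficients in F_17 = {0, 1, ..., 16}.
a · b ≡ 3x^3 + 8x^2 + 10x + 13 (mod f(x))

Multiply in F_17[x]: a(x)·b(x) = (x^3 + 16x^2 + 10x + 13)·(4x^3 + 15x^2 + 9x + 14) = 4x^6 + 11x^5 + 3x^3 + 16x^2 + 2x + 12. This has degree ≥ 4, so divide by f(x) over F_17: 4x^6 + 11x^5 + 3x^3 + 16x^2 + 2x + 12 = (4x^2 + 10x + 16)·(x^4 + 13x^3 + 6x^2 + x + 1) + (3x^3 + 8x^2 + 10x + 13). Hence a·b ≡ 3x^3 + 8x^2 + 10x + 13 (mod f). (F_17[x]/(f) is a field with 17^4 = 83521 elements since f is irreducible of degree 4.)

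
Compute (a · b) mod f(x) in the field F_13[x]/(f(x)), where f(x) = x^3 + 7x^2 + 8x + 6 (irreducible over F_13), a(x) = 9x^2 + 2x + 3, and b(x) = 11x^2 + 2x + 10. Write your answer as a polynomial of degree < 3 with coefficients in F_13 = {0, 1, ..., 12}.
a · b ≡ 6x^2 + 2x + 9 (mod f(x))

Multiply in F_13[x]: a(x)·b(x) = (9x^2 + 2x + 3)·(11x^2 + 2x + 10) = 8x^4 + x^3 + 10x^2 + 4. This has degree ≥ 3, so divide by f(x) over F_13: 8x^4 + x^3 + 10x^2 + 4 = (8x + 10)·(x^3 + 7x^2 + 8x + 6) + (6x^2 + 2x + 9). Hence a·b ≡ 6x^2 + 2x + 9 (mod f). (F_13[x]/(f) is a field with 13^3 = 2197 elements since f is irreducible of degree 3.)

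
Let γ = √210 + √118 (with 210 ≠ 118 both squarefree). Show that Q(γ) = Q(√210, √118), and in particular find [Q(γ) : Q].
[Q(γ) : Q] = 4 (equivalently, Q(γ) = Q(√210, √118))

Obviously Q(γ) ⊆ Q(√210, √118), and [Q(√210, √118):Q] = 4 (since 210, 118 are distinct squarefree integers > 1 with 24780 not a perfect square). To show equality we compute the minimal polynomial of γ. From γ = √210 + √118: γ^2 = 210 + 2√(24780) + 118 = 328 + 2√(24780), so γ^2 - 328 = 2√(24780); squaring, (γ^2 - 328)^2 = 4·24780, i.e. γ^4 - 656γ^2 + 107584 - 99120 = 0, i.e. γ^4 - 656γ^2 + 8464 = 0. So γ is a root of x^4 - 656x^2 + 8464. This polynomial is irreducible over Q: it has no rational root (each ±√210 ± √118 is irrational), and any factorization into two quadratics over Q would force √(24780) ∈ Q (pairing opposite roots) or √210, √118 ∈ Q (other pairings), all impossible. Hence [Q(γ):Q] = 4 = [Q(√210, √118):Q], so Q(γ) = Q(√210, √118).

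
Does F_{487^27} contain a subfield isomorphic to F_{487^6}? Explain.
No: F_{487^6} is not a subfield of F_{487^27}

F_{p^m} embeds in F_{p^n} iff m | n. Here 6 ∤ 27 (since 27 = 4·6 + 3 with remainder 3 ≠ 0), so F_{487^6} is not a subfield of F_{487^27}. Equivalently: if it were, the tower law would give 6 = [F_{487^6}:F_487] dividing [F_{487^27}:F_487] = 27, contradiction.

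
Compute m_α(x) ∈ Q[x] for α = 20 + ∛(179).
m_α(x) = x^3 - 60x^2 + 1200x - 8179

Set β = α - 20 = ∛(179), so β^3 = 179. Then (α - 20)^3 - 179 = 0, i.e. α is a root of g(x) = (x - 20)^3 - 179 = x^3 - 60x^2 + 1200x - 8179. Since g(x) = h(x - 20) where h(x) = x^3 - 179, and h is irreducible over Q (because 179 is not a perfect cube, so h has no rational root, and a monic cubic with no rational root is irreducible), g is also irreducible (irreducibility is preserved under the substitution x → x - 20). Hence m_α(x) = x^3 - 60x^2 + 1200x - 8179.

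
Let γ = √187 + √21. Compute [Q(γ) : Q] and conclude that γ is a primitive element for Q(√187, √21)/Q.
[Q(γ) : Q] = 4 (equivalently, Q(γ) = Q(√187, √21))

Obviously Q(γ) ⊆ Q(√187, √21), and [Q(√187, √21):Q] = 4 (since 187, 21 are distinct squarefree integers > 1 with 3927 not a perfect square). To show equality we compute the minimal polynomial of γ. From γ = √187 + √21: γ^2 = 187 + 2√(3927) + 21 = 208 + 2√(3927), so γ^2 - 208 = 2√(3927); squaring, (γ^2 - 208)^2 = 4·3927, i.e. γ^4 - 416γ^2 + 43264 - 15708 = 0, i.e. γ^4 - 416γ^2 + 27556 = 0. So γ is a root of x^4 - 416x^2 + 27556. This polynomial is irreducible over Q: it has no rational root (each ±√187 ± √21 is irrational), and any factorization into two quadratics over Q would force √(3927) ∈ Q (pairing opposite roots) or √187, √21 ∈ Q (other pairings), all impossible. Hence [Q(γ):Q] = 4 = [Q(√187, √21):Q], so Q(γ) = Q(√187, √21).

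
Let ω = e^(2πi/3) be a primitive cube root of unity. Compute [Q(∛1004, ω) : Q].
[Q(∛1004, ω) : Q] = 6

[Q(∛1004):Q] = 3 (min poly x^3 - 1004, irreducible since 1004 is not a perfect cube). [Q(ω):Q] = 2 (min poly x^2 + x + 1). Since Q(∛1004) ⊂ R and ω ∉ R, we have ω ∉ Q(∛1004), so x^2 + x + 1 remains irreducible over Q(∛1004) and [Q(∛1004, ω) : Q(∛1004)] = 2. By the tower law, [Q(∛1004, ω) : Q] = 3 · 2 = 6. (In fact Q(∛1004, ω) is the splitting field of x^3 - 1004 over Q.)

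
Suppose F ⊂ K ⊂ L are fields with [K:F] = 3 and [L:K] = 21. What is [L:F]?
[L:F] = 63

The tower law says that for any tower of field extensions F ⊂ K ⊂ L with finite degrees, [L:F] = [L:K] · [K:F]. Here this gives [L:F] = 21 · 3 = 63.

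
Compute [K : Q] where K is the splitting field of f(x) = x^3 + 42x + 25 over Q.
[K : Q] = 6

By the rational root test, any rational root of the monic integer polynomial f(x) = x^3 + 42x + 25 must be an integer dividing the constant term 25, i.e. one of ±{1, 5, 25}. Evaluating: f(1) = 68, f(-1) = -18, f(5) = 360, f(-5) = -310, f(25) = 16700, f(-25) = -16650; none is 0, so f has no rational root and is therefore irreducible over Q (a cubic with no linear factor over a field is irreducible). For an irreducible cubic, the Galois group is A_3 or S_3 according as the discriminant disc(f) = -4a^3 - 27b^2 = -4·(42)^3 - 27·(25)^2 = -313227 is or is not a square in Q. Here disc(f) = -313227 is not a perfect square in Q, so the Galois group of f over Q is not contained in A_3 and must be all of S_3. The splitting field has degree |S_3| = 6 over Q, so [K : Q] = 6.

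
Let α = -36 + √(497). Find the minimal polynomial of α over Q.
m_α(x) = x^2 + 72x + 799

From α + 36 = √(497), squaring gives (α + 36)^2 = 497, i.e. α^2 + 72α + 1296 = 497, so α^2 + 72α + 799 = 0. The discriminant of x^2 + 72x + 799 is (72)^2 - 4·(799) = 5184 - 3196 = 1988, and 4·(497) is not a perfect square in Q since 497 is squarefree and ≠ 1. Hence x^2 + 72x + 799 is irreducible over Q and is the minimal polynomial of α.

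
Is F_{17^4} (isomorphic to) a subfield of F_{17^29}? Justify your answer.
No: F_{17^4} is not a subfield of F_{17^29}

F_{p^m} embeds in F_{p^n} iff m | n. Here 4 ∤ 29 (since 29 = 7·4 + 1 with remainder 1 ≠ 0), so F_{17^4} is not a subfield of F_{17^29}. Equivalently: if it were, the tower law would give 4 = [F_{17^4}:F_17] dividing [F_{17^29}:F_17] = 29, contradiction.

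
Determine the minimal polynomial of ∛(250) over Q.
m_α(x) = x^3 - 250

α satisfies α^3 = 250, so x^3 - 250 annihilates α. By the rational root test, a rational root p/q (in lowest terms) of x^3 - 250 would satisfy p^3 = 250 q^3, forcing q = 1 and p^3 = 250; but 250 is not a perfect cube, contradiction. A monic cubic over Q with no rational root is irreducible (any nontrivial factorization would include a linear factor). Hence x^3 - 250 is the minimal polynomial of α, and in particular [Q(α):Q] = 3.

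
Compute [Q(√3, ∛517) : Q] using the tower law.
[Q(√3, ∛517) : Q] = 6

Let L = Q(√3, ∛517). Since Q(√3) ⊂ L and [Q(√3):Q] = 2, the tower law gives 2 | [L:Q]. Likewise Q(∛517) ⊂ L with [Q(∛517):Q] = 3 (because 517 is not a perfect cube), so 3 | [L:Q]. As gcd(2,3) = 1, [L:Q] is divisible by 6. Conversely L is generated over Q by √3 and ∛517, so [L:Q] ≤ 2·3 = 6. Therefore [Q(√3, ∛517) : Q] = 6.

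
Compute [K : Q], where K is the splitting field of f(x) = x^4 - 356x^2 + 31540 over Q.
[K : Q] = 4

Solving the quadratic in x^2: x^2 = (356 ± √(356^2 - 4·31540))/2 = (356 ± √576)/2 = (356 ± 24)/2, giving x^2 = 166 or x^2 = 190. So f(x) = (x^2 - 166)(x^2 - 190) and the roots of f are ±√166, ±√190. Hence the splitting field is K = Q(√166, √190). Since 166 and 190 are distinct squarefree integers > 1, their product 31540 is not a perfect square, so √190 ∉ Q(√166). By the tower law [K:Q] = [Q(√166,√190):Q(√166)] · [Q(√166):Q] = 2 · 2 = 4.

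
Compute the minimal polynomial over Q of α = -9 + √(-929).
m_α(x) = x^2 + 18x + 1010

From α + 9 = √(-929), squaring gives (α + 9)^2 = -929, i.e. α^2 + 18α + 81 = -929, so α^2 + 18α + 1010 = 0. The discriminant of x^2 + 18x + 1010 is (18)^2 - 4·(1010) = 324 - 4040 = -3716, and 4·(-929) is not a perfect square in Q since -929 is squarefree and ≠ 1. Hence x^2 + 18x + 1010 is irreducible over Q and is the minimal polynomial of α.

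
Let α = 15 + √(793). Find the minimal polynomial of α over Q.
m_α(x) = x^2 - 30x - 568

From α - 15 = √(793), squaring gives (α - 15)^2 = 793, i.e. α^2 - 30α + 225 = 793, so α^2 - 30α - 568 = 0. The discriminant of x^2 - 30x - 568 is (-30)^2 - 4·(-568) = 900 + 2272 = 3172, and 4·(793) is not a perfect square in Q since 793 is squarefree and ≠ 1. Hence x^2 - 30x - 568 is irreducible over Q and is the minimal polynomial of α.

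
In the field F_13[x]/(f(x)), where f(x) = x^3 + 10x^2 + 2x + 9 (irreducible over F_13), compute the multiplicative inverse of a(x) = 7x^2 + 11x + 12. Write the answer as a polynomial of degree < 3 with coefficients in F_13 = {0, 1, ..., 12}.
a(x)^(-1) ≡ 6x^2 + 3x + 6 (mod f(x))

Since f is irreducible over F_13, F_13[x]/(f) is a field and a(x) ≠ 0 has an inverse. Apply the extended Euclidean algorithm to f(x) and a(x) in F_13[x]: f(x) = (2x + 2)·a(x) + (8x + 11);  a(x) = (9x + 2)·(8x + 11) + (3). The last nonzero remainder is the constant 3 = gcd(f, a) in F_13. Back-substituting through the division chain expresses 3 = s(x)·a(x) + t(x)·f(x) with s(x) ≡ 5x^2 + 9x + 5 (mod f), so (5x^2 + 9x + 5)·a(x) ≡ 3 (mod f). Multiplying by 3^(-1) ≡ 9 in F_13 gives a(x)^(-1) ≡ 9·(5x^2 + 9x + 5) ≡ 6x^2 + 3x + 6 (mod f). Check: (7x^2 + 11x + 12)·(6x^2 + 3x + 6) = 3x^4 + 9x^3 + 4x^2 + 11x + 7 ≡ 1 (mod x^3 + 10x^2 + 2x + 9).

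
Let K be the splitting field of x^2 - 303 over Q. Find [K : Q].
[K : Q] = 2

f(x) = x^2 - 303 factors as (x - √303)(x + √303). The splitting field is K = Q(√303). Since 303 is squarefree and > 1, it is not a perfect square, so x^2 - 303 is irreducible over Q and [Q(√303) : Q] = 2. Hence [K : Q] = 2.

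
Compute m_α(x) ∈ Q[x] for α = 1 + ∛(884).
m_α(x) = x^3 - 3x^2 + 3x - 885

Set β = α - 1 = ∛(884), so β^3 = 884. Then (α - 1)^3 - 884 = 0, i.e. α is a root of g(x) = (x - 1)^3 - 884 = x^3 - 3x^2 + 3x - 885. Since g(x) = h(x - 1) where h(x) = x^3 - 884, and h is irreducible over Q (because 884 is not a perfect cube, so h has no rational root, and a monic cubic with no rational root is irreducible), g is also irreducible (irreducibility is preserved under the substitution x → x - 1). Hence m_α(x) = x^3 - 3x^2 + 3x - 885.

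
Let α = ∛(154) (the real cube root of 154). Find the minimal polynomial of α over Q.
m_α(x) = x^3 - 154

α satisfies α^3 = 154, so x^3 - 154 annihilates α. By the rational root test, a rational root p/q (in lowest terms) of x^3 - 154 would satisfy p^3 = 154 q^3, forcing q = 1 and p^3 = 154; but 154 is not a perfect cube, contradiction. A monic cubic over Q with no rational root is irreducible (any nontrivial factorization would include a linear factor). Hence x^3 - 154 is the minimal polynomial of α, and in particular [Q(α):Q] = 3.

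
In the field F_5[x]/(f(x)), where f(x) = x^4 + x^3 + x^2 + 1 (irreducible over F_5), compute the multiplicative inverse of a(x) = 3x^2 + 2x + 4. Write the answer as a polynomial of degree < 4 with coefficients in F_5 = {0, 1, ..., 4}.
a(x)^(-1) ≡ x^3 + 2x^2 + 4 (mod f(x))

Since f is irreducible over F_5, F_5[x]/(f) is a field and a(x) ≠ 0 has an inverse. Apply the extended Euclidean algorithm to f(x) and a(x) in F_5[x]: f(x) = (2x^2 + 4x)·a(x) + (4x + 1);  a(x) = (2x)·(4x + 1) + (4). The last nonzero remainder is the constant 4 = gcd(f, a) in F_5. Back-substituting through the division chain expresses 4 = s(x)·a(x) + t(x)·f(x) with s(x) ≡ 4x^3 + 3x^2 + 1 (mod f), so (4x^3 + 3x^2 + 1)·a(x) ≡ 4 (mod f). Multiplying by 4^(-1) ≡ 4 in F_5 gives a(x)^(-1) ≡ 4·(4x^3 + 3x^2 + 1) ≡ x^3 + 2x^2 + 4 (mod f). Check: (3x^2 + 2x + 4)·(x^3 + 2x^2 + 4) = 3x^5 + 3x^4 + 3x^3 + 3x + 1 ≡ 1 (mod x^4 + x^3 + x^2 + 1).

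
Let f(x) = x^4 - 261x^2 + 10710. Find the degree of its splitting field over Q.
[K : Q] = 4

Solving the quadratic in x^2: x^2 = (261 ± √(261^2 - 4·10710))/2 = (261 ± √25281)/2 = (261 ± 159)/2, giving x^2 = 51 or x^2 = 210. So f(x) = (x^2 - 51)(x^2 - 210) and the roots of f are ±√51, ±√210. Hence the splitting field is K = Q(√51, √210). Since 51 and 210 are distinct squarefree integers > 1, their product 10710 is not a perfect square, so √210 ∉ Q(√51). By the tower law [K:Q] = [Q(√51,√210):Q(√51)] · [Q(√51):Q] = 2 · 2 = 4.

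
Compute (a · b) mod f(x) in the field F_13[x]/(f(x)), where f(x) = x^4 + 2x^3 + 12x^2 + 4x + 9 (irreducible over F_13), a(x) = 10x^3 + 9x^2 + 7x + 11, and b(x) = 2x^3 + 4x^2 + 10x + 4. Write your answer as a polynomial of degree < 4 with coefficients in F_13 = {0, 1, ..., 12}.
a · b ≡ 6x^3 + 6x^2 + 12x + 8 (mod f(x))

Multiply in F_13[x]: a(x)·b(x) = (10x^3 + 9x^2 + 7x + 11)·(2x^3 + 4x^2 + 10x + 4) = 7x^6 + 6x^5 + 7x^4 + 11x^3 + 7x^2 + 8x + 5. This has degree ≥ 4, so divide by f(x) over F_13: 7x^6 + 6x^5 + 7x^4 + 11x^3 + 7x^2 + 8x + 5 = (7x^2 + 5x + 4)·(x^4 + 2x^3 + 12x^2 + 4x + 9) + (6x^3 + 6x^2 + 12x + 8). Hence a·b ≡ 6x^3 + 6x^2 + 12x + 8 (mod f). (F_13[x]/(f) is a field with 13^4 = 28561 elements since f is irreducible of degree 4.)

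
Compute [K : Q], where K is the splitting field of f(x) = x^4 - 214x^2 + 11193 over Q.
[K : Q] = 4

Solving the quadratic in x^2: x^2 = (214 ± √(214^2 - 4·11193))/2 = (214 ± √1024)/2 = (214 ± 32)/2, giving x^2 = 123 or x^2 = 91. So f(x) = (x^2 - 123)(x^2 - 91) and the roots of f are ±√123, ±√91. Hence the splitting field is K = Q(√123, √91). Since 123 and 91 are distinct squarefree integers > 1, their product 11193 is not a perfect square, so √91 ∉ Q(√123). By the tower law [K:Q] = [Q(√123,√91):Q(√123)] · [Q(√123):Q] = 2 · 2 = 4.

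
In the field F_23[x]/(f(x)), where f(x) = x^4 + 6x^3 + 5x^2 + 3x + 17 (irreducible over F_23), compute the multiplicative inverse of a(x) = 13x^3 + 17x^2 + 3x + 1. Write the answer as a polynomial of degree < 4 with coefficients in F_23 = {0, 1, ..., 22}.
a(x)^(-1) ≡ 22x^3 + 7x^2 + 16x + 11 (mod f(x))

Since f is irreducible over F_23, F_23[x]/(f) is a field and a(x) ≠ 0 has an inverse. Apply the extended Euclidean algorithm to f(x) and a(x) in F_23[x]: f(x) = (16x + 22)·a(x) + (20x^2 + 13x + 18);  a(x) = (11x + 19)·(20x^2 + 13x + 18) + (18x + 4);  (20x^2 + 13x + 18) = (19x + 8)·(18x + 4) + (9). The last nonzero remainder is the constant 9 = gcd(f, a) in F_23. Back-substituting through the division chain expresses 9 = s(x)·a(x) + t(x)·f(x) with s(x) ≡ 14x^3 + 17x^2 + 6x + 7 (mod f), so (14x^3 + 17x^2 + 6x + 7)·a(x) ≡ 9 (mod f). Multiplying by 9^(-1) ≡ 18 in F_23 gives a(x)^(-1) ≡ 18·(14x^3 + 17x^2 + 6x + 7) ≡ 22x^3 + 7x^2 + 16x + 11 (mod f). Check: (13x^3 + 17x^2 + 3x + 1)·(22x^3 + 7x^2 + 16x + 11) = 10x^6 + 5x^5 + 2x^4 + 21x^3 + 12x^2 + 3x + 11 ≡ 1 (mod x^4 + 6x^3 + 5x^2 + 3x + 17).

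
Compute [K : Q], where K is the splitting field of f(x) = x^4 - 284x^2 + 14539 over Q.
[K : Q] = 4

Solving the quadratic in x^2: x^2 = (284 ± √(284^2 - 4·14539))/2 = (284 ± √22500)/2 = (284 ± 150)/2, giving x^2 = 67 or x^2 = 217. So f(x) = (x^2 - 67)(x^2 - 217) and the roots of f are ±√67, ±√217. Hence the splitting field is K = Q(√67, √217). Since 67 and 217 are distinct squarefree integers > 1, their product 14539 is not a perfect square, so √217 ∉ Q(√67). By the tower law [K:Q] = [Q(√67,√217):Q(√67)] · [Q(√67):Q] = 2 · 2 = 4.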